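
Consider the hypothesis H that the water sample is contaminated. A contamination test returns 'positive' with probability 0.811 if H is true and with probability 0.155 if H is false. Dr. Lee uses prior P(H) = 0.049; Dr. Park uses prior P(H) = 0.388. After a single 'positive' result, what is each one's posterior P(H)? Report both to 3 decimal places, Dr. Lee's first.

P('+'|H) = 0.811, P('+'|¬H) = 0.155.
Dr. Lee: numerator 0.811·0.049 = 0.039739; evidence = 0.039739+0.155·0.951 = 0.18714; posterior = 0.212.
Dr. Park: numerator 0.811·0.388 = 0.31467; evidence = 0.31467+0.155·0.612 = 0.40953; posterior = 0.768.

Dr. Lee: 0.212; Dr. Park: 0.768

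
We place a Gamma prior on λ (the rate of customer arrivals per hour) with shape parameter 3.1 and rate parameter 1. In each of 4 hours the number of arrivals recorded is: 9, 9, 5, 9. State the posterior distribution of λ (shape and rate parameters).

Posterior: Gamma(shape=35.1, rate=5)

The Poisson likelihood adds the total count to the shape and the number of exposure periods to the rate. Here ∑xᵢ = 32 and n = 4, so shape 3.1→35.1 and rate 1→5.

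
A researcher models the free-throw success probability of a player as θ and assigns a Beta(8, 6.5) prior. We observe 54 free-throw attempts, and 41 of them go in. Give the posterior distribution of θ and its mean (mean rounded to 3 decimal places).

Posterior: Beta(49, 19.5); mean ≈ 0.715

Observing 41 successes and 13 failures updates Beta(8, 6.5) by adding the success and failure counts to the two shape parameters: α = 8+41 = 49, β = 6.5+13 = 19.5.
E[θ | data] = 49/(49+19.5) = 0.715.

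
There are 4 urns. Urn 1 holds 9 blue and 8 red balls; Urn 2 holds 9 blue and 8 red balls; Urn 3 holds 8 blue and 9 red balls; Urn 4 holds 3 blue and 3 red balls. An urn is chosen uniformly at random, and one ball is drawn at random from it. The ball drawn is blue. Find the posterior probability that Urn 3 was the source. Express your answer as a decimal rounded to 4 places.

Posterior probability ≈ 0.2319

Tabulate prior·likelihood by source: [1] prior 0.25, lik 0.5294, product 0.1324; [2] prior 0.25, lik 0.5294, product 0.1324; [3] prior 0.25, lik 0.4706, product 0.1176; [4] prior 0.25, lik 0.5, product 0.1250.
Normalizing constant = 0.50735; the posterior for Urn 3 is its product over the sum, 0.1176/0.50735 = 0.2319.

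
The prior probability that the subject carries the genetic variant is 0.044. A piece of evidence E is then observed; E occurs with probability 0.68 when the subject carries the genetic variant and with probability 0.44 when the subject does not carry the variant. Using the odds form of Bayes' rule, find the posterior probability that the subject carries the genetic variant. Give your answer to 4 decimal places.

Posterior probability ≈ 0.0664

Prior odds = 0.044/(1−0.044) = 0.046025.
Likelihood ratio for E = 0.68/0.44 = 1.5455.
Posterior odds = prior odds × LR = 0.071130.
Posterior probability = odds/(1+odds) = 0.071130/1.0711 = 0.0664.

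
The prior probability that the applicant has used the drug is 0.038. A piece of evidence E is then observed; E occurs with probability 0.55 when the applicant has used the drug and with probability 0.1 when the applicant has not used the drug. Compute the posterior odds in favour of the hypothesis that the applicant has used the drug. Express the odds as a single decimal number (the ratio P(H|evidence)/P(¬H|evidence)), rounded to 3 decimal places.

Prior odds = 0.038/(1−0.038) = 0.039501.
Likelihood ratio for E = 0.55/0.1 = 5.5000.
Posterior odds = prior odds × LR = 0.21726.

Posterior odds ≈ 0.217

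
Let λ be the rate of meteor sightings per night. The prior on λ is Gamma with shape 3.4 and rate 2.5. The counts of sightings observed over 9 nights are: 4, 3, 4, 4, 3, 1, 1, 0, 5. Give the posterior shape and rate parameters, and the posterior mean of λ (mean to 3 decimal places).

Total count ∑xᵢ = 25 over n = 9 nights.
Gamma is conjugate to the Poisson likelihood: posterior is Gamma(shape = 3.4+25 = 28.4, rate = 2.5+9 = 11.5).
E[λ | data] = 28.4/11.5 = 2.470.

Posterior: Gamma(shape=28.4, rate=11.5); mean ≈ 2.470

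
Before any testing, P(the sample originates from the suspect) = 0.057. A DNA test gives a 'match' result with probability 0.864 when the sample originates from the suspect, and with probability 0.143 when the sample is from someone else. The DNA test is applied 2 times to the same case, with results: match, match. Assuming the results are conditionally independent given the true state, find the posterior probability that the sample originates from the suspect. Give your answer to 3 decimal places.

Posterior P(H) ≈ 0.688

With H the event that the sample originates from the suspect, the joint likelihood of the observed sequence is P(data|H) = 0.864·0.864 = 0.74650 and P(data|¬H) = 0.143·0.143 = 0.020449.
Bayes: P(H|data) = 0.057·0.74650 / (0.057·0.74650 + 0.943·0.020449) = 0.042550/0.061834 = 0.6881.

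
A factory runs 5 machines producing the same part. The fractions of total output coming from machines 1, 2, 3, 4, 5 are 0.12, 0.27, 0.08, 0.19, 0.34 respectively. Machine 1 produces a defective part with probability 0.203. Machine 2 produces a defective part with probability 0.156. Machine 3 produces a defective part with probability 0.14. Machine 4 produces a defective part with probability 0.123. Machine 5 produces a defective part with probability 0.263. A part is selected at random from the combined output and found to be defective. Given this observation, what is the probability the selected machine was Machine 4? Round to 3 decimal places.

P(defective|M1) = 0.203; P(defective|M2) = 0.156; P(defective|M3) = 0.14; P(defective|M4) = 0.123; P(defective|M5) = 0.263.
Prior × likelihood for each source: 0.12·0.203=0.02436, 0.27·0.156=0.04212, 0.08·0.14=0.01120, 0.19·0.123=0.02337, 0.34·0.263=0.08942. Summing gives P(defective) = 0.19047.
P(Machine 4 | defective) = 0.02337 / 0.19047 = 0.123.

Posterior probability ≈ 0.123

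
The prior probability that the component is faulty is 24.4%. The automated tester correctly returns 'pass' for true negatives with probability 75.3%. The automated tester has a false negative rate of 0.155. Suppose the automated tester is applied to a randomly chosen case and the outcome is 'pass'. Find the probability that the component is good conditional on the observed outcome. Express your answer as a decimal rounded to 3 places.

P(¬H | E) ≈ 0.938

Write H for 'the component is faulty'. Prior odds H:¬H = 0.244/0.756 = 0.32275. For the 'pass' outcome, the likelihood ratio is 0.155/0.753 = 0.20584.
Posterior odds = 0.32275 × 0.20584 = 0.066436, so P(H|E) = 0.066436/(1+0.066436) = 0.062. Then P(¬H|E) = 1 − 0.062 = 0.938.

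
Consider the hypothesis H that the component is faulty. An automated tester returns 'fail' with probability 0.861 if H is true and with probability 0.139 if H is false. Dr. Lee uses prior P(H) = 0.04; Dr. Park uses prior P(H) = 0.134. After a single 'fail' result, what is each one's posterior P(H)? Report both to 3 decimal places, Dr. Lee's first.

Dr. Lee: 0.205; Dr. Park: 0.489

P('+'|H) = 0.861, P('+'|¬H) = 0.139.
Dr. Lee: numerator 0.861·0.04 = 0.034440; evidence = 0.034440+0.139·0.96 = 0.16788; posterior = 0.205.
Dr. Park: numerator 0.861·0.134 = 0.11537; evidence = 0.11537+0.139·0.866 = 0.23575; posterior = 0.489.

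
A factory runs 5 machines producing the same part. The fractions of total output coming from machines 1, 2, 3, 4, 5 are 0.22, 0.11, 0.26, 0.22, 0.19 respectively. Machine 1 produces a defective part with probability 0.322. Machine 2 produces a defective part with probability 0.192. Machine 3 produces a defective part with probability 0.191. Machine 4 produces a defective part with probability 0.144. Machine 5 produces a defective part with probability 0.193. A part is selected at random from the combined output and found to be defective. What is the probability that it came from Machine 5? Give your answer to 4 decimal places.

Posterior probability ≈ 0.1746

Tabulate prior·likelihood by source: [1] prior 0.22, lik 0.322, product 0.07084; [2] prior 0.11, lik 0.192, product 0.02112; [3] prior 0.26, lik 0.191, product 0.04966; [4] prior 0.22, lik 0.144, product 0.03168; [5] prior 0.19, lik 0.193, product 0.03667.
Normalizing constant = 0.20997; the posterior for Machine 5 is its product over the sum, 0.03667/0.20997 = 0.1746.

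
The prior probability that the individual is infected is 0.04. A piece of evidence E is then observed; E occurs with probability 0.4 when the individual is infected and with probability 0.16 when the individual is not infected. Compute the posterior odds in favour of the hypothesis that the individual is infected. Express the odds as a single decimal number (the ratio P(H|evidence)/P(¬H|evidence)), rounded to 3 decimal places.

Posterior odds ≈ 0.104

Prior odds = 0.04/(1−0.04) = 0.041667.
Likelihood ratio for E = 0.4/0.16 = 2.5000.
Posterior odds = prior odds × LR = 0.10417.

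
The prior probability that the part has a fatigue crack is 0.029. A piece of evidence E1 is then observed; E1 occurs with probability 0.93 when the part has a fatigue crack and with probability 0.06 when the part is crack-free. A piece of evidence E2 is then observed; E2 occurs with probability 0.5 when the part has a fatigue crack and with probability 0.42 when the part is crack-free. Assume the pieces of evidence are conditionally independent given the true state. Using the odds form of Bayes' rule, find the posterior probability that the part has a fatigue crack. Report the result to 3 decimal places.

Posterior probability ≈ 0.355

Prior odds = 0.029/(1−0.029) = 0.029866.
Likelihood ratio for E1 = 0.93/0.06 = 15.500.
Likelihood ratio for E2 = 0.5/0.42 = 1.1905.
Posterior odds = prior odds × LR₁ × LR₂ = 0.55110.
Posterior probability = odds/(1+odds) = 0.55110/1.5511 = 0.355.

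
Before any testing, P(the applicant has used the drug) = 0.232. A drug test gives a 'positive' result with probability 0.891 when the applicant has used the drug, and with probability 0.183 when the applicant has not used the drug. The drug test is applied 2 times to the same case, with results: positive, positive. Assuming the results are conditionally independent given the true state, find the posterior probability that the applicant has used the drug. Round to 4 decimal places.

Posterior P(H) ≈ 0.8775

With H the event that the applicant has used the drug, the joint likelihood of the observed sequence is P(data|H) = 0.891·0.891 = 0.79388 and P(data|¬H) = 0.183·0.183 = 0.033489.
Bayes: P(H|data) = 0.232·0.79388 / (0.232·0.79388 + 0.768·0.033489) = 0.18418/0.20990 = 0.8775.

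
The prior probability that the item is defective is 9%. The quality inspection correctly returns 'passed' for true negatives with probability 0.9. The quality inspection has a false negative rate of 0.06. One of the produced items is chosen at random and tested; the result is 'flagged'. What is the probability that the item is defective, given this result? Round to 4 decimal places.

Let H be the event that the item is defective. P(H) = 0.09, so P(¬H) = 0.91. With E the 'flagged' result, P(E|H) = 0.94 and P(E|¬H) = 0.1.
P(E) = 0.94·0.09 + 0.1·0.91 = 0.084600 + 0.091000 = 0.17560.
By Bayes' theorem, P(H|E) = 0.084600 / 0.17560 = 0.4818.

P(H | E) ≈ 0.4818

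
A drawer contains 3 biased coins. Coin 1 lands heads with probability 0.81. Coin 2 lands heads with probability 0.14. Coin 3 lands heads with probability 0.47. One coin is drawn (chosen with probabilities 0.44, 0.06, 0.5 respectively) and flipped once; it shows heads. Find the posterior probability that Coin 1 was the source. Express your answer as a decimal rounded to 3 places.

Tabulate prior·likelihood by source: [1] prior 0.44, lik 0.81, product 0.3564; [2] prior 0.06, lik 0.14, product 0.008400; [3] prior 0.5, lik 0.47, product 0.2350.
Normalizing constant = 0.59980; the posterior for Coin 1 is its product over the sum, 0.3564/0.59980 = 0.594.

Posterior probability ≈ 0.594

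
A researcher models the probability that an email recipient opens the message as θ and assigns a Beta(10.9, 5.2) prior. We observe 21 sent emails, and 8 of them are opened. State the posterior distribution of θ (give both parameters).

Observing 8 successes and 13 failures updates Beta(10.9, 5.2) by adding the success and failure counts to the two shape parameters: α = 10.9+8 = 18.9, β = 5.2+13 = 18.2.

Posterior: Beta(18.9, 18.2)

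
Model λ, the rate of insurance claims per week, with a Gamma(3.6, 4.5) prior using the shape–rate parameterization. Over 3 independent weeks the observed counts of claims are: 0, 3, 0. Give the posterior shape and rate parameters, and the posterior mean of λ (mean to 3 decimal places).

Total count ∑xᵢ = 3 over n = 3 weeks.
Gamma is conjugate to the Poisson likelihood: posterior is Gamma(shape = 3.6+3 = 6.6, rate = 4.5+3 = 7.5).
E[λ | data] = 6.6/7.5 = 0.880.

Posterior: Gamma(shape=6.6, rate=7.5); mean ≈ 0.880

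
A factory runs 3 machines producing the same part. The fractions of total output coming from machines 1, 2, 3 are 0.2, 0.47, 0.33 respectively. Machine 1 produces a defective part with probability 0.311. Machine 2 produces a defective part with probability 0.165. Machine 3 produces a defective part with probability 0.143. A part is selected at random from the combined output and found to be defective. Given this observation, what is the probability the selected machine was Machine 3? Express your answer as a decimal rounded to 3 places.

Posterior probability ≈ 0.252

P(defective|M1) = 0.311; P(defective|M2) = 0.165; P(defective|M3) = 0.143.
Prior × likelihood for each source: 0.2·0.311=0.06220, 0.47·0.165=0.07755, 0.33·0.143=0.04719. Summing gives P(defective) = 0.18694.
P(Machine 3 | defective) = 0.04719 / 0.18694 = 0.252.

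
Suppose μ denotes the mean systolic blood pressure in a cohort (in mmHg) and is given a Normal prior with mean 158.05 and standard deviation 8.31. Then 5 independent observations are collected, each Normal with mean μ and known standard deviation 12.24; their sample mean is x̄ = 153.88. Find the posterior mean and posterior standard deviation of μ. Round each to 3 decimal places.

Posterior mean ≈ 155.142; posterior SD ≈ 4.571

Prior precision 1/τ₀² = 1/8.31² = 0.0144810; data precision n/σ² = 5/12.24² = 0.0333739.
Posterior precision = 0.0144810 + 0.0333739 = 0.0478549, giving posterior SD = 1/√0.0478549 = 4.571.
Posterior mean = (0.0144810·158.05 + 0.0333739·153.88) / 0.0478549 = 155.142.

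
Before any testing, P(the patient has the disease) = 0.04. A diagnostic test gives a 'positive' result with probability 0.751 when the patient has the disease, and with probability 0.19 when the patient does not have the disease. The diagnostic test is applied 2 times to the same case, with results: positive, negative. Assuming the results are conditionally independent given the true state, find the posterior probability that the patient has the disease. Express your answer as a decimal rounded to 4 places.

Posterior P(H) ≈ 0.0482

Let H be the event that the patient has the disease; start with P(H) = 0.04. P('positive'|H) = 0.751, P('positive'|¬H) = 0.19.
Update on result 1 ('positive'): P(H) ← 0.751·0.0400 / (0.751·0.0400 + 0.19·0.9600) = 0.030040/0.21244 = 0.1414.
Update on result 2 ('negative'): P(H) ← 0.249·0.1414 / (0.249·0.1414 + 0.81·0.8586) = 0.035210/0.73067 = 0.0482.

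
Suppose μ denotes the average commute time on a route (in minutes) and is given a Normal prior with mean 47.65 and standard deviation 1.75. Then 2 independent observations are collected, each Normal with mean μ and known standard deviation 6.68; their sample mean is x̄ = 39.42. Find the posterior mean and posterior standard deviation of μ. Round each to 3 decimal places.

Prior precision 1/τ₀² = 1/1.75² = 0.326531; data precision n/σ² = 2/6.68² = 0.0448205.
Posterior precision = 0.326531 + 0.0448205 = 0.371351, giving posterior SD = 1/√0.371351 = 1.641.
Posterior mean = (0.326531·47.65 + 0.0448205·39.42) / 0.371351 = 46.657.

Posterior mean ≈ 46.657; posterior SD ≈ 1.641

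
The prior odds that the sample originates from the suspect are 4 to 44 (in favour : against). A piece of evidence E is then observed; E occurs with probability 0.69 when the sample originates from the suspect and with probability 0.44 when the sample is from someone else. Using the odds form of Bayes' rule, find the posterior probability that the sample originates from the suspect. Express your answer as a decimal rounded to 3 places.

Posterior probability ≈ 0.125

Prior odds = 4/44 = 0.090909. In log-odds, ln(0.090909) = -2.3979.
Add log likelihood ratio: ln(1.5682) = 0.44992.
Posterior log-odds = -1.9480, so posterior odds = exp(-1.9480) = 0.14256. Converting, P(H|E) = 0.14256/1.1426 = 0.125.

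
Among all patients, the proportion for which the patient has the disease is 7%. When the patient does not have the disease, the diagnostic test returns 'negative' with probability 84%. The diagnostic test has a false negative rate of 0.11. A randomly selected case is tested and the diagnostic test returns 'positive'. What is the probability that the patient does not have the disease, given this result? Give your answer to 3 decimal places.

Let H be the event that the patient has the disease. P(H) = 0.07, so P(¬H) = 0.93. With E the 'positive' result, P(E|H) = 0.89 and P(E|¬H) = 0.16.
P(E) = 0.89·0.07 + 0.16·0.93 = 0.062300 + 0.14880 = 0.21110.
By Bayes' theorem, P(H|E) = 0.062300 / 0.21110 = 0.295. Hence P(¬H|E) = 1 − 0.295 = 0.705.

P(¬H | E) ≈ 0.705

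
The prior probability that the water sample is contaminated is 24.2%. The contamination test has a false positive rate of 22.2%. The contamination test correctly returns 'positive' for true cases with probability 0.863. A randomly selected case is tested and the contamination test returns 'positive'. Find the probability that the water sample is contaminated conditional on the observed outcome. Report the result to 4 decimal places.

Let H be the event that the water sample is contaminated. P(H) = 0.242, so P(¬H) = 0.758. With E the 'positive' result, P(E|H) = 0.863 and P(E|¬H) = 0.222.
P(E) = 0.863·0.242 + 0.222·0.758 = 0.20885 + 0.16828 = 0.37712.
By Bayes' theorem, P(H|E) = 0.20885 / 0.37712 = 0.5538.

P(H | E) ≈ 0.5538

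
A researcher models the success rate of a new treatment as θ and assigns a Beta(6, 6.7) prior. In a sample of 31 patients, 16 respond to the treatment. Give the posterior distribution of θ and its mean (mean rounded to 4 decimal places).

Posterior: Beta(22, 21.7); mean ≈ 0.5034

The binomial likelihood is conjugate to the Beta prior: with 16 successes and 15 failures, the posterior is Beta(6+16, 6.7+15) = Beta(22, 21.7).
Posterior mean = α/(α+β) = 22/43.7 = 0.5034.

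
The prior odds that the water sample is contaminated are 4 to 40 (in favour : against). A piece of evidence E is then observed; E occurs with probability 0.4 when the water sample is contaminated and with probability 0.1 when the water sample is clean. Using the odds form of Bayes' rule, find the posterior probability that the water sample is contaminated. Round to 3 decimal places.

Prior odds = 4/40 = 0.10000.
Likelihood ratio for E = 0.4/0.1 = 4.0000.
Posterior odds = prior odds × LR = 0.40000.
Posterior probability = odds/(1+odds) = 0.40000/1.4000 = 0.286.

Posterior probability ≈ 0.286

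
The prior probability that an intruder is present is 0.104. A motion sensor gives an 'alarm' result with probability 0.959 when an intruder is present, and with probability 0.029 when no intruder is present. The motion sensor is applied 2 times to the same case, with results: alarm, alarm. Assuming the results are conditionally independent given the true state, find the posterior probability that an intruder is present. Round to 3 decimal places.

Posterior P(H) ≈ 0.992

Let H be the event that an intruder is present; start with P(H) = 0.104. P('alarm'|H) = 0.959, P('alarm'|¬H) = 0.029.
Update on result 1 ('alarm'): P(H) ← 0.959·0.1040 / (0.959·0.1040 + 0.029·0.8960) = 0.099736/0.12572 = 0.7933.
Update on result 2 ('alarm'): P(H) ← 0.959·0.7933 / (0.959·0.7933 + 0.029·0.2067) = 0.76079/0.76679 = 0.9922.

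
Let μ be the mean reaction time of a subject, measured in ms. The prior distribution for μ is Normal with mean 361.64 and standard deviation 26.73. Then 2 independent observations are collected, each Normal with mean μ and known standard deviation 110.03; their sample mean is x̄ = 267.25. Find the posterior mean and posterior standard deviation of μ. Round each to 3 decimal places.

Prior precision 1/τ₀² = 1/26.73² = 0.00139959; data precision n/σ² = 2/110.03² = 0.00016520.
Posterior precision = 0.00139959 + 0.00016520 = 0.00156479, giving posterior SD = 1/√0.00156479 = 25.280.
Posterior mean = (0.00139959·361.64 + 0.00016520·267.25) / 0.00156479 = 351.675.

Posterior mean ≈ 351.675; posterior SD ≈ 25.280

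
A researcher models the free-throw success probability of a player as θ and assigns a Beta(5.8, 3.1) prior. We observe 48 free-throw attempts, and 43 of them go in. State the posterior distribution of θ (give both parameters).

Posterior: Beta(48.8, 8.1)

Observing 43 successes and 5 failures updates Beta(5.8, 3.1) by adding the success and failure counts to the two shape parameters: α = 5.8+43 = 48.8, β = 3.1+5 = 8.1.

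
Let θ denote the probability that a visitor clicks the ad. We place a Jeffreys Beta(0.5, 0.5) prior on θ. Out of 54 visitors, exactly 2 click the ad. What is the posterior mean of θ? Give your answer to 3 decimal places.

Observing 2 successes and 52 failures updates Beta(0.5, 0.5) by adding the success and failure counts to the two shape parameters: α = 0.5+2 = 2.5, β = 0.5+52 = 52.5.
Posterior mean = α/(α+β) = 2.5/55 = 0.045.

Posterior mean ≈ 0.045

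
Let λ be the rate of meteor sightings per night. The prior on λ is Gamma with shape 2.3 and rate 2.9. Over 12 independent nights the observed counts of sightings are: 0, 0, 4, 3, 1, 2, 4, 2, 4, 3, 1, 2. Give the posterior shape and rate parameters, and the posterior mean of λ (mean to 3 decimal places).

Total count ∑xᵢ = 26 over n = 12 nights.
Gamma is conjugate to the Poisson likelihood: posterior is Gamma(shape = 2.3+26 = 28.3, rate = 2.9+12 = 14.9).
E[λ | data] = 28.3/14.9 = 1.899.

Posterior: Gamma(shape=28.3, rate=14.9); mean ≈ 1.899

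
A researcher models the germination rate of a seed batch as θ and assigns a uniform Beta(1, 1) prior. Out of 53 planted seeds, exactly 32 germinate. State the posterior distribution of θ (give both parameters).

The binomial likelihood is conjugate to the Beta prior: with 32 successes and 21 failures, the posterior is Beta(1+32, 1+21) = Beta(33, 22).

Posterior: Beta(33, 22)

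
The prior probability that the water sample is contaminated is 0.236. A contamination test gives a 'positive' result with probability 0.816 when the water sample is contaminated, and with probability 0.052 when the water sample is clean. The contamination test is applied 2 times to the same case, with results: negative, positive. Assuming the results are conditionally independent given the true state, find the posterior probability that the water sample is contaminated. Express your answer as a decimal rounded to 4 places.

Posterior P(H) ≈ 0.4848

Let H be the event that the water sample is contaminated; start with P(H) = 0.236. P('positive'|H) = 0.816, P('positive'|¬H) = 0.052.
Update on result 1 ('negative'): P(H) ← 0.184·0.2360 / (0.184·0.2360 + 0.948·0.7640) = 0.043424/0.76770 = 0.0566.
Update on result 2 ('positive'): P(H) ← 0.816·0.0566 / (0.816·0.0566 + 0.052·0.9434) = 0.046156/0.095215 = 0.4848.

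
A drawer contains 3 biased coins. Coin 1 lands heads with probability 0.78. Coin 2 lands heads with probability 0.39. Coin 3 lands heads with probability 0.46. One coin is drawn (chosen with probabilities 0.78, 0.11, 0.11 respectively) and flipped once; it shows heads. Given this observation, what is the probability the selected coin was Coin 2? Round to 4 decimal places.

Tabulate prior·likelihood by source: [1] prior 0.78, lik 0.78, product 0.6084; [2] prior 0.11, lik 0.39, product 0.04290; [3] prior 0.11, lik 0.46, product 0.05060.
Normalizing constant = 0.70190; the posterior for Coin 2 is its product over the sum, 0.04290/0.70190 = 0.0611.

Posterior probability ≈ 0.0611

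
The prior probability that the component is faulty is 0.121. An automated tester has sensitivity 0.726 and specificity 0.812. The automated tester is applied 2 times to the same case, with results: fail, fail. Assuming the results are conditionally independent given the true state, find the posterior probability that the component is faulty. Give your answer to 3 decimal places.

Posterior P(H) ≈ 0.672

Let H be the event that the component is faulty; start with P(H) = 0.121. P('fail'|H) = 0.726, P('fail'|¬H) = 0.188.
Update on result 1 ('fail'): P(H) ← 0.726·0.1210 / (0.726·0.1210 + 0.188·0.8790) = 0.087846/0.25310 = 0.3471.
Update on result 2 ('fail'): P(H) ← 0.726·0.3471 / (0.726·0.3471 + 0.188·0.6529) = 0.25198/0.37473 = 0.6724.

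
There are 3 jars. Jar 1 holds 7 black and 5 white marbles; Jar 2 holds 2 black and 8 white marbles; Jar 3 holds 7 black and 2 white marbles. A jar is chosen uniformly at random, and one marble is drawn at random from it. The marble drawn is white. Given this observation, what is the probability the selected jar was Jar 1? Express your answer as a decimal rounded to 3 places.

P(white|Jar 1) = 0.4167; P(white|Jar 2) = 0.8; P(white|Jar 3) = 0.2222.
Prior × likelihood for each source: 0.333333·0.4167=0.1389, 0.333333·0.8=0.2667, 0.333333·0.2222=0.07407. Summing gives P(white) = 0.47963.
P(Jar 1 | white) = 0.1389 / 0.47963 = 0.290.

Posterior probability ≈ 0.290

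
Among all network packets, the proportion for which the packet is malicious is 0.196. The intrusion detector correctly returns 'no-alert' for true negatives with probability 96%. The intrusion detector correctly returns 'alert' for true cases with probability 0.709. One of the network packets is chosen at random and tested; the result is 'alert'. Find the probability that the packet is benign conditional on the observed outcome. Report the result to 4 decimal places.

Write H for 'the packet is malicious'. Prior odds H:¬H = 0.196/0.804 = 0.24378. For the 'alert' outcome, the likelihood ratio is 0.709/0.04 = 17.725.
Posterior odds = 0.24378 × 17.725 = 4.3210, so P(H|E) = 4.3210/(1+4.3210) = 0.8121. Then P(¬H|E) = 1 − 0.8121 = 0.1879.

P(¬H | E) ≈ 0.1879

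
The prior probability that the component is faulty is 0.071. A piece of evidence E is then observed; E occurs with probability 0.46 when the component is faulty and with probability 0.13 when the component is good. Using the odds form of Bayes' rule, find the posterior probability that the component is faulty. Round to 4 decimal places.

Posterior probability ≈ 0.2129

Prior odds = 0.071/(1−0.071) = 0.076426.
Likelihood ratio for E = 0.46/0.13 = 3.5385.
Posterior odds = prior odds × LR = 0.27043.
Posterior probability = odds/(1+odds) = 0.27043/1.2704 = 0.2129.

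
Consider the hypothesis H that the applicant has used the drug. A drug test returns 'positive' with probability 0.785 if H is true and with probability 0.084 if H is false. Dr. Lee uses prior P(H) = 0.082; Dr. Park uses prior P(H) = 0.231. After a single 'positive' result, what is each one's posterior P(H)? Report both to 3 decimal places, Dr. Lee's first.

Dr. Lee: 0.455; Dr. Park: 0.737

P('+'|H) = 0.785, P('+'|¬H) = 0.084.
Dr. Lee: numerator 0.785·0.082 = 0.064370; evidence = 0.064370+0.084·0.918 = 0.14148; posterior = 0.455.
Dr. Park: numerator 0.785·0.231 = 0.18134; evidence = 0.18134+0.084·0.769 = 0.24593; posterior = 0.737.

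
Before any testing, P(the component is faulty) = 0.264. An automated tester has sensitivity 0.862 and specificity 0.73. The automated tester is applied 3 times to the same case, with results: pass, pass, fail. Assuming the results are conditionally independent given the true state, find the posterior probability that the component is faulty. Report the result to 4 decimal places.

Posterior P(H) ≈ 0.0393

Let H be the event that the component is faulty; start with P(H) = 0.264. P('fail'|H) = 0.862, P('fail'|¬H) = 0.27.
Update on result 1 ('pass'): P(H) ← 0.138·0.2640 / (0.138·0.2640 + 0.73·0.7360) = 0.036432/0.57371 = 0.0635.
Update on result 2 ('pass'): P(H) ← 0.138·0.0635 / (0.138·0.0635 + 0.73·0.9365) = 0.0087633/0.69241 = 0.0127.
Update on result 3 ('fail'): P(H) ← 0.862·0.0127 / (0.862·0.0127 + 0.27·0.9873) = 0.010910/0.27749 = 0.0393.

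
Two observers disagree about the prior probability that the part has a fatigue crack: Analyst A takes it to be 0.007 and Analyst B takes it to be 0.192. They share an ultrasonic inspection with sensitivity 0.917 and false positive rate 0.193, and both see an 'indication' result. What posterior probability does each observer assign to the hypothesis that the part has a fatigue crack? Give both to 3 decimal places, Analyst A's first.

Analyst A: 0.032; Analyst B: 0.530

P('+'|H) = 0.917, P('+'|¬H) = 0.193.
Analyst A: numerator 0.917·0.007 = 0.0064190; evidence = 0.0064190+0.193·0.993 = 0.19807; posterior = 0.032.
Analyst B: numerator 0.917·0.192 = 0.17606; evidence = 0.17606+0.193·0.808 = 0.33201; posterior = 0.530.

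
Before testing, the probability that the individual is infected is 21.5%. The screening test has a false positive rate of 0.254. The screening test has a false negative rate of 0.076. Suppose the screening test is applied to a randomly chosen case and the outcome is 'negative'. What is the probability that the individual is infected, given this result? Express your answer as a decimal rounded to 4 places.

P(H | E) ≈ 0.0271

Write H for 'the individual is infected'. Prior odds H:¬H = 0.215/0.785 = 0.27389. For the 'negative' outcome, the likelihood ratio is 0.076/0.746 = 0.10188.
Posterior odds = 0.27389 × 0.10188 = 0.027903, so P(H|E) = 0.027903/(1+0.027903) = 0.0271.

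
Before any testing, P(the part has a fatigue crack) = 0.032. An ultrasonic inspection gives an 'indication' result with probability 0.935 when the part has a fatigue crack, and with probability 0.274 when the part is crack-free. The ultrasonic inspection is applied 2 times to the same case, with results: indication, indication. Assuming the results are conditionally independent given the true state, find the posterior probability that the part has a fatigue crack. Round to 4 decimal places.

Posterior P(H) ≈ 0.2779

With H the event that the part has a fatigue crack, the joint likelihood of the observed sequence is P(data|H) = 0.935·0.935 = 0.87423 and P(data|¬H) = 0.274·0.274 = 0.075076.
Bayes: P(H|data) = 0.032·0.87423 / (0.032·0.87423 + 0.968·0.075076) = 0.027975/0.10065 = 0.2779.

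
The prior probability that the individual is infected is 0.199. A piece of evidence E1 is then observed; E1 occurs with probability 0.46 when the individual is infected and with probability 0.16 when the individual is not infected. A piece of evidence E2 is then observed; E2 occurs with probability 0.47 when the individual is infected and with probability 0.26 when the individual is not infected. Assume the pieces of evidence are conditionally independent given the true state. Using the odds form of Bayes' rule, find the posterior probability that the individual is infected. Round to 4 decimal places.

Prior odds = 0.199/(1−0.199) = 0.24844.
Likelihood ratio for E1 = 0.46/0.16 = 2.8750.
Likelihood ratio for E2 = 0.47/0.26 = 1.8077.
Posterior odds = prior odds × LR₁ × LR₂ = 1.2912.
Posterior probability = odds/(1+odds) = 1.2912/2.2912 = 0.5635.

Posterior probability ≈ 0.5635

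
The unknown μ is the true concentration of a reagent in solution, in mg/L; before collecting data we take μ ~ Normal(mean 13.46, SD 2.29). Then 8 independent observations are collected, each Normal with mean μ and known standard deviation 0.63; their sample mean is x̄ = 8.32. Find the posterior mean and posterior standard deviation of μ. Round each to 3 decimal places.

Prior precision 1/τ₀² = 1/2.29² = 0.190690; data precision n/σ² = 8/0.63² = 20.1562.
Posterior precision = 0.190690 + 20.1562 = 20.3469, giving posterior SD = 1/√20.3469 = 0.222.
Posterior mean = (0.190690·13.46 + 20.1562·8.32) / 20.3469 = 8.368.

Posterior mean ≈ 8.368; posterior SD ≈ 0.222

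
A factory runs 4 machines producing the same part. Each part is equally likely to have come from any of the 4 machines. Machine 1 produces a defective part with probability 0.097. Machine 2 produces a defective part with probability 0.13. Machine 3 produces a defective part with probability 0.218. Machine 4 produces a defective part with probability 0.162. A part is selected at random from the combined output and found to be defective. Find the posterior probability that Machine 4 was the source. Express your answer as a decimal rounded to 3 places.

Posterior probability ≈ 0.267

P(defective|M1) = 0.097; P(defective|M2) = 0.13; P(defective|M3) = 0.218; P(defective|M4) = 0.162.
Prior × likelihood for each source: 0.25·0.097=0.02425, 0.25·0.13=0.03250, 0.25·0.218=0.05450, 0.25·0.162=0.04050. Summing gives P(defective) = 0.15175.
P(Machine 4 | defective) = 0.04050 / 0.15175 = 0.267.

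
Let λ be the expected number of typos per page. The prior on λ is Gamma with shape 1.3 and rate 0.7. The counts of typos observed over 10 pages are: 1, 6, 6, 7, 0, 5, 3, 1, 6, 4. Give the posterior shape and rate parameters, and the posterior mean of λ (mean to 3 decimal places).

Total count ∑xᵢ = 39 over n = 10 pages.
Gamma is conjugate to the Poisson likelihood: posterior is Gamma(shape = 1.3+39 = 40.3, rate = 0.7+10 = 10.7).
E[λ | data] = 40.3/10.7 = 3.766.

Posterior: Gamma(shape=40.3, rate=10.7); mean ≈ 3.766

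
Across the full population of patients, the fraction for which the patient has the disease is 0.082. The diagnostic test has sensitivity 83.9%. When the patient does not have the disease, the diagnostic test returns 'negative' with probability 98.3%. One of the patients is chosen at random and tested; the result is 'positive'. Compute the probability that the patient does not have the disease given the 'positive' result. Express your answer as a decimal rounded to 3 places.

P(¬H | E) ≈ 0.185

Let H be the event that the patient has the disease. P(H) = 0.082, so P(¬H) = 0.918. With E the 'positive' result, P(E|H) = 0.839 and P(E|¬H) = 0.017.
P(E) = 0.839·0.082 + 0.017·0.918 = 0.068798 + 0.015606 = 0.084404.
By Bayes' theorem, P(H|E) = 0.068798 / 0.084404 = 0.815. Hence P(¬H|E) = 1 − 0.815 = 0.185.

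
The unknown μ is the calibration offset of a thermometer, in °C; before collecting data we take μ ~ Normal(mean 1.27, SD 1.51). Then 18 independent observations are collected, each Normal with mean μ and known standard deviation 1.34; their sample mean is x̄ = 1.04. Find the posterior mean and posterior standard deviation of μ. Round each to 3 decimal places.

With known σ, the Normal prior is conjugate. Weight on the data is w = (n/σ²)/(n/σ² + 1/τ₀²) = 10.0245/(10.0245+0.438577) = 0.95808.
Posterior mean = w·x̄ + (1−w)·μ₀ = 0.95808·1.04 + 0.041917·1.27 = 1.050. Posterior variance = 1/(10.0245+0.438577) = 0.0955741, so SD = 0.309.

Posterior mean ≈ 1.050; posterior SD ≈ 0.309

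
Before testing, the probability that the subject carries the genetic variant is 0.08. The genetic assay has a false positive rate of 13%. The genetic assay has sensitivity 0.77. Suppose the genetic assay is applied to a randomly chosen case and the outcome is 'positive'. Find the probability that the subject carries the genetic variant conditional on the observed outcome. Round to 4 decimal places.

Let H be the event that the subject carries the genetic variant. P(H) = 0.08, so P(¬H) = 0.92. With E the 'positive' result, P(E|H) = 0.77 and P(E|¬H) = 0.13.
P(E) = 0.77·0.08 + 0.13·0.92 = 0.061600 + 0.11960 = 0.18120.
By Bayes' theorem, P(H|E) = 0.061600 / 0.18120 = 0.3400.

P(H | E) ≈ 0.3400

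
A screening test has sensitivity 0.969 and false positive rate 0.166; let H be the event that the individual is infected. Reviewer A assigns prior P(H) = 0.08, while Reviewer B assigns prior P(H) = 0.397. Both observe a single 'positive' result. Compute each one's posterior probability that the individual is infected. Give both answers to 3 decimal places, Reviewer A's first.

P('+'|H) = 0.969, P('+'|¬H) = 0.166.
Reviewer A: numerator 0.969·0.08 = 0.077520; evidence = 0.077520+0.166·0.92 = 0.23024; posterior = 0.337.
Reviewer B: numerator 0.969·0.397 = 0.38469; evidence = 0.38469+0.166·0.603 = 0.48479; posterior = 0.794.

Reviewer A: 0.337; Reviewer B: 0.794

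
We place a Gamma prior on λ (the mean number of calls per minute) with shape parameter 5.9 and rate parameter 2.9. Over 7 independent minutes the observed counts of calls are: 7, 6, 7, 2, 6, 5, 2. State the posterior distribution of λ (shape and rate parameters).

Posterior: Gamma(shape=40.9, rate=9.9)

Total count ∑xᵢ = 35 over n = 7 minutes.
Gamma is conjugate to the Poisson likelihood: posterior is Gamma(shape = 5.9+35 = 40.9, rate = 2.9+7 = 9.9).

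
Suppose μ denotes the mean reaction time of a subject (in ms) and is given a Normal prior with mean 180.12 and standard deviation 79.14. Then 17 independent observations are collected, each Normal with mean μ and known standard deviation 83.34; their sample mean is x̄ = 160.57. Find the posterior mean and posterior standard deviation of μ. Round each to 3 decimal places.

Posterior mean ≈ 161.767; posterior SD ≈ 19.584

Prior precision 1/τ₀² = 1/79.14² = 0.00015966; data precision n/σ² = 17/83.34² = 0.00244761.
Posterior precision = 0.00015966 + 0.00244761 = 0.00260727, giving posterior SD = 1/√0.00260727 = 19.584.
Posterior mean = (0.00015966·180.12 + 0.00244761·160.57) / 0.00260727 = 161.767.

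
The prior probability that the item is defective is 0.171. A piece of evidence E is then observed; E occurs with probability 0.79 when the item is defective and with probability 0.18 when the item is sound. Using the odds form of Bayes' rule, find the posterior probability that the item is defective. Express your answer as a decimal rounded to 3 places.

Posterior probability ≈ 0.475

Prior odds = 0.171/(1−0.171) = 0.20627.
Likelihood ratio for E = 0.79/0.18 = 4.3889.
Posterior odds = prior odds × LR = 0.90531.
Posterior probability = odds/(1+odds) = 0.90531/1.9053 = 0.475.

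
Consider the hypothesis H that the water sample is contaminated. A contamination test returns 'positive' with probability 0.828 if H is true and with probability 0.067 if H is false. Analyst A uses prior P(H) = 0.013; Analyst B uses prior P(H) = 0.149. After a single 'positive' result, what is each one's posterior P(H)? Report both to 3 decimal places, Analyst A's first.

The likelihood ratio for a 'positive' result is 0.828/0.067 = 12.358.
Analyst A: prior odds 0.013/0.987 = 0.013171; posterior odds 0.16277; posterior probability 0.140.
Analyst B: prior odds 0.149/0.851 = 0.17509; posterior odds 2.1638; posterior probability 0.684.

Analyst A: 0.140; Analyst B: 0.684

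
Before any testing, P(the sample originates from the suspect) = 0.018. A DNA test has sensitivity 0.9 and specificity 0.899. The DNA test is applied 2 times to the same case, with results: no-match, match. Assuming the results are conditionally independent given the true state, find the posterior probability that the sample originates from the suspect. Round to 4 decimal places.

Posterior P(H) ≈ 0.0178

Let H be the event that the sample originates from the suspect; start with P(H) = 0.018. P('match'|H) = 0.9, P('match'|¬H) = 0.101.
Update on result 1 ('no-match'): P(H) ← 0.1·0.0180 / (0.1·0.0180 + 0.899·0.9820) = 0.0018000/0.88462 = 0.0020.
Update on result 2 ('match'): P(H) ← 0.9·0.0020 / (0.9·0.0020 + 0.101·0.9980) = 0.0018313/0.10263 = 0.0178.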